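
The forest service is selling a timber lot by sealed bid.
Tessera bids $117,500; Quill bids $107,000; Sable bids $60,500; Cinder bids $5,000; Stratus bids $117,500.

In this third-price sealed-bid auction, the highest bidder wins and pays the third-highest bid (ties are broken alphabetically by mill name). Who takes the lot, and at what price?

Bids in order: 117,500 (Stratus) > 117,500 (Tessera) > 107,000 (Quill) > 60,500 (Sable) > 5,000 (Cinder)
Tie at $117,500 → Stratus wins by tie-break.
Stratus is highest; pays the third-highest bid, $107,000.

Stratus pays $107,000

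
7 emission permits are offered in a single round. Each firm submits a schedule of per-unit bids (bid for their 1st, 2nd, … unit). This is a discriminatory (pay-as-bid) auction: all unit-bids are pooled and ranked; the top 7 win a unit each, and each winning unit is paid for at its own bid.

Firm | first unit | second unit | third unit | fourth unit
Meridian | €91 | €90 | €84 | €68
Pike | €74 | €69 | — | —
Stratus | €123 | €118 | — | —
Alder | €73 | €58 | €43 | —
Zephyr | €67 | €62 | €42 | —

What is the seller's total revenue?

Pooled unit-bids ranked (top 7): 123 (Stratus-1), 118 (Stratus-2), 91 (Meridian-1), 90 (Meridian-2), 84 (Meridian-3), 74 (Pike-1), 73 (Alder-1)
Next rejected bid: €69 (not a price — pay-as-bid).
Each winning unit pays its own bid.
Revenue = 123 + 118 + 91 + 90 + 84 + 74 + 73 = €653.

Total revenue: €653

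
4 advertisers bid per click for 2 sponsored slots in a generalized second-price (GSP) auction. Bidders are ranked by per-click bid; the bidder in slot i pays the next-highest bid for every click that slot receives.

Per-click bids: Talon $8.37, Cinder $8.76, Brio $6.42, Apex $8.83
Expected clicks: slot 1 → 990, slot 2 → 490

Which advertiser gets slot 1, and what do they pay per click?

Apex; $8.76 per click

Ranked by bid: $8.83 (Apex) > $8.76 (Cinder) > $8.37 (Talon) > …
Slot 1 goes to the first-ranked bidder, Apex, who pays the next bid down: $8.76/click.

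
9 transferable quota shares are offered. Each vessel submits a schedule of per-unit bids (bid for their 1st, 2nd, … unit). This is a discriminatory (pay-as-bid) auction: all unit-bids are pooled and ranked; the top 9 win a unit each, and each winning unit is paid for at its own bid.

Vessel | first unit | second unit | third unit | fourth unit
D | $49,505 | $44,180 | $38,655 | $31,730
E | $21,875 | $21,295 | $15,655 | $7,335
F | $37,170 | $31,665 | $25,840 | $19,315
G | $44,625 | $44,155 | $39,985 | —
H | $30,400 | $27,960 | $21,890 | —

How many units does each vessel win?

D 4, F 2, G 3

Merging the schedules and taking the best 9: 49,505 (D-1), 44,625 (G-1), 44,180 (D-2), 44,155 (G-2), 39,985 (G-3), 38,655 (D-3), 37,170 (F-1), 31,730 (D-4), 31,665 (F-2)
Next rejected bid: $30,400 (not a price — pay-as-bid).
Allocation: D 4, F 2, G 3.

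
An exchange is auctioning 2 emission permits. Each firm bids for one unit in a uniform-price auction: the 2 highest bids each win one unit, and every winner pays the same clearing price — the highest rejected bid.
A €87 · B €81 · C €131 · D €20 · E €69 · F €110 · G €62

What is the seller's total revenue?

Sorting: 131 (C), 110 (F), 87 (A), 81 (B), …
Top 2: C, F.
Clearing price = highest rejected bid = €87.
Total revenue = 2 × €87 = €174.

Total revenue: €174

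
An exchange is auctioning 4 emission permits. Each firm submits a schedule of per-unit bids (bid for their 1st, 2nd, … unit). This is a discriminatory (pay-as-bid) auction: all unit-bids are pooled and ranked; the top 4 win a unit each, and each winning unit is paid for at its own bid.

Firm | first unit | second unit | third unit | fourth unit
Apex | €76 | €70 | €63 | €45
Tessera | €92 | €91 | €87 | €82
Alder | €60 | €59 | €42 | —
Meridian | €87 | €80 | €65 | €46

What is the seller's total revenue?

Pooled unit-bids ranked (top 4): 92 (Tessera-1), 91 (Tessera-2), 87 (Tessera-3), 87 (Meridian-1)
Next rejected bid: €82 (not a price — pay-as-bid).
Each winning unit pays its own bid.
Revenue = 92 + 91 + 87 + 87 = €357.

Total revenue: €357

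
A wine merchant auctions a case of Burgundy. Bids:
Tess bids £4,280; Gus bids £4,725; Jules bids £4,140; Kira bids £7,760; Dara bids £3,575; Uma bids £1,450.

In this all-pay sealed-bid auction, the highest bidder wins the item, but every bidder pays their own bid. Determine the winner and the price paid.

Kira pays £7,760

Bids ranked: 7,760 (Kira) > 4,725 (Gus) > 4,280 (Tess) > 4,140 (Jules) > 3,575 (Dara) > 1,450 (Uma)
Kira is highest and takes the item; every bidder forfeits their bid.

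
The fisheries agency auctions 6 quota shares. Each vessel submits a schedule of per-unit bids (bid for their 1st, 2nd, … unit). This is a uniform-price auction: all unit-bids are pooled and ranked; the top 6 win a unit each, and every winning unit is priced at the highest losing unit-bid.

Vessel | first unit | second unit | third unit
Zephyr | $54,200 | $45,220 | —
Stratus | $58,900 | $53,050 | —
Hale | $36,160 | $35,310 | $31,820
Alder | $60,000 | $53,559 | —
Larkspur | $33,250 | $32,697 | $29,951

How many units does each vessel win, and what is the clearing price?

Alder 2, Stratus 2, Zephyr 2; clearing price $36,160

Merging the schedules and taking the best 6: 60,000 (Alder-1), 58,900 (Stratus-1), 54,200 (Zephyr-1), 53,559 (Alder-2), 53,050 (Stratus-2), 45,220 (Zephyr-2)
The (k+1)-th unit-bid is $36,160.
Allocation: Alder 2, Stratus 2, Zephyr 2.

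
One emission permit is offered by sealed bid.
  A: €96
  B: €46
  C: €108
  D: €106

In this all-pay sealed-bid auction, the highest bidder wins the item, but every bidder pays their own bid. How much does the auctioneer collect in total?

Bids in order: 108 (C) > 106 (D) > 96 (A) > 46 (B)
C wins with the top bid; all bids are sunk regardless.
Every bidder forfeits their bid regardless of winning.
Revenue = 96 + 46 + 108 + 106 = €356.

Total revenue: €356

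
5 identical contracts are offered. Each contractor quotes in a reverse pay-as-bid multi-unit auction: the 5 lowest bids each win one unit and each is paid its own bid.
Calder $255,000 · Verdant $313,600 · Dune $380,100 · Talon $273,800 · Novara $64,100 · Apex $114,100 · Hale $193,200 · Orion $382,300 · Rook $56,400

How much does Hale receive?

Hale is paid $193,200

Sorting: 56,400 (Rook), 64,100 (Novara), 114,100 (Apex), 193,200 (Hale), 255,000 (Calder), 273,800 (Talon), 313,600 (Verdant), …
Lowest 5: Rook, Novara, Apex, Hale, Calder.
Hale wins → own bid $193,200.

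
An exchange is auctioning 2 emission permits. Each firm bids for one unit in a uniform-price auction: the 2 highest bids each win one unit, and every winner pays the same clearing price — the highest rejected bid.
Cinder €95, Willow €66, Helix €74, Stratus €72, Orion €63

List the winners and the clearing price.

Bids ranked high→low: 95 (Cinder), 74 (Helix), 72 (Stratus), 66 (Willow), …
Top 2: Cinder, Helix.
Highest unsuccessful bid: €72 → clearing price.

Cinder, Helix; each pays €72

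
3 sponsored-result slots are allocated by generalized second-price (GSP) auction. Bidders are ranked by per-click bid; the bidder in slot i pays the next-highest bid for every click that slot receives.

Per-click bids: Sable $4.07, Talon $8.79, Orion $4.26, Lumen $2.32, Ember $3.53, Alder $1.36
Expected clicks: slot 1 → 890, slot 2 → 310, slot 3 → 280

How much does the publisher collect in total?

Total revenue: $6041.50

Per-click bids in order: $8.79 (Talon) > $4.26 (Orion) > $4.07 (Sable) > $3.53 (Ember) > …
Slot 1: Talon pays $4.26 × 890 = $3791.40
Slot 2: Orion pays $4.07 × 310 = $1261.70
Slot 3: Sable pays $3.53 × 280 = $988.40
Total = $6041.50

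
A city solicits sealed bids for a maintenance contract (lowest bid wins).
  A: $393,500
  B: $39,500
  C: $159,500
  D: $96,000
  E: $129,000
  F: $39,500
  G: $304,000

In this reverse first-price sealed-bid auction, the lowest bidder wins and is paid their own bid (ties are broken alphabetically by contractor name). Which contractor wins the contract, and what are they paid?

Sorting bids: 39,500 (B) < 39,500 (F) < 96,000 (D) < 129,000 (E) < 159,500 (C) < 304,000 (G) < …
Tie at $39,500 → B wins by tie-break.
B is lowest → is paid own bid, $39,500.

B is paid $39,500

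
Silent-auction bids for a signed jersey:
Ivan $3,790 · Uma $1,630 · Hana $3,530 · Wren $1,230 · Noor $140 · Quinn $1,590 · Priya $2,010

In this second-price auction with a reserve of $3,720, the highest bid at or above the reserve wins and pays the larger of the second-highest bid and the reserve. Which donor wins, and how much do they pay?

Ivan pays $3,720

Bids in order: 3,790 (Ivan) > 3,530 (Hana) > 2,010 (Priya) > 1,630 (Uma) > 1,590 (Quinn) > 1,230 (Wren) > …
Highest eligible bid: Ivan at $3,790.
max(second-highest $3,530, reserve $3,720) = $3,720.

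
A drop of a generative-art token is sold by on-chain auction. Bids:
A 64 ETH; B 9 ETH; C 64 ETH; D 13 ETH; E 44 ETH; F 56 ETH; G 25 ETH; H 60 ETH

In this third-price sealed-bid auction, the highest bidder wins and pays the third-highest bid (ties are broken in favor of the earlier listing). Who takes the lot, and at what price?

A pays 60 ETH

Third-price sealed-bid auction: the highest bidder wins and pays the third-highest bid.
Sorting bids: 64 (A) > 64 (C) > 60 (H) > 56 (F) > 44 (E) > 25 (G) > …
Tie at 64 ETH → A wins by tie-break.
A wins; payment is bid #3 in the ranking = 60 ETH.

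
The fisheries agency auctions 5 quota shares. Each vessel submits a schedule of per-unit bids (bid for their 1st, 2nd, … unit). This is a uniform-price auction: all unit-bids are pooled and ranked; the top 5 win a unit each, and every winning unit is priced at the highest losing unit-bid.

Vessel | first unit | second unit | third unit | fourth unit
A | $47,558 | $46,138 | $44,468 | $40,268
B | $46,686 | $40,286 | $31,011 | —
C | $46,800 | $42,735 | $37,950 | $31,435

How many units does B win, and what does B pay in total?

B: 1 unit, pays $42,735

Pooled unit-bids ranked (top 5): 47,558 (A-1), 46,800 (C-1), 46,686 (B-1), 46,138 (A-2), 44,468 (A-3)
First bid not allocated: $42,735.
B wins 1 unit(s) at $42,735 each.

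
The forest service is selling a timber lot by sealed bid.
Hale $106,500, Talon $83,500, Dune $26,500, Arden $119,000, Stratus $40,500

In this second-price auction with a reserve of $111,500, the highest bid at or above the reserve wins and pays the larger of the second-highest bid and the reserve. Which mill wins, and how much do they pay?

Arden pays $111,500

Bids in order: 119,000 (Arden) > 106,500 (Hale) > 83,500 (Talon) > 40,500 (Stratus) > 26,500 (Dune)
Highest eligible bid: Arden at $119,000.
Second-highest bid $106,500 is below the reserve $111,500, so the reserve binds → payment $111,500.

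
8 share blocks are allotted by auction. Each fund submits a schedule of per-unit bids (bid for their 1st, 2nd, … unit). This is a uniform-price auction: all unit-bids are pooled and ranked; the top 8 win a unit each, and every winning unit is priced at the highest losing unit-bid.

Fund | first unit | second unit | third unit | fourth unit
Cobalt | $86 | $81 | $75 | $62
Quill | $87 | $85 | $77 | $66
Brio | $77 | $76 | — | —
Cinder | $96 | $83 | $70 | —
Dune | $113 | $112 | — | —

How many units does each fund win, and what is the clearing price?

Cinder 2, Cobalt 2, Dune 2, Quill 2; clearing price $77

Merging the schedules and taking the best 8: 113 (Dune-1), 112 (Dune-2), 96 (Cinder-1), 87 (Quill-1), 86 (Cobalt-1), 85 (Quill-2), 83 (Cinder-2), 81 (Cobalt-2)
First bid not allocated: $77.
Allocation: Cinder 2, Cobalt 2, Dune 2, Quill 2.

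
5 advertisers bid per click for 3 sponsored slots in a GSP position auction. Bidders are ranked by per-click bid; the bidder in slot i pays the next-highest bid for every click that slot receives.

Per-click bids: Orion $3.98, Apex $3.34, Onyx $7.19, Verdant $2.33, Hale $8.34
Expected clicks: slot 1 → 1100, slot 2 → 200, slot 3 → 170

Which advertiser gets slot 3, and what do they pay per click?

Per-click bids in order: $8.34 (Hale) > $7.19 (Onyx) > $3.98 (Orion) > $3.34 (Apex) > …
Slot 3 goes to the third-ranked bidder, Orion, who pays the next bid down: $3.34/click.

Orion; $3.34 per click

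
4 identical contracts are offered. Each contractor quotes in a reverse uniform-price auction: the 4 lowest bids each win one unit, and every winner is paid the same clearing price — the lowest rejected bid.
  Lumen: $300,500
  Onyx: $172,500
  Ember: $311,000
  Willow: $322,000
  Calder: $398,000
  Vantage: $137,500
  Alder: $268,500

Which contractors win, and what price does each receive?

Ordering the bids: 137,500 (Vantage), 172,500 (Onyx), 268,500 (Alder), 300,500 (Lumen), 311,000 (Ember), 322,000 (Willow), …
Lowest 4: Vantage, Onyx, Alder, Lumen.
Lowest unsuccessful bid: $311,000 → clearing price.

Vantage, Onyx, Alder, Lumen; each is paid $311,000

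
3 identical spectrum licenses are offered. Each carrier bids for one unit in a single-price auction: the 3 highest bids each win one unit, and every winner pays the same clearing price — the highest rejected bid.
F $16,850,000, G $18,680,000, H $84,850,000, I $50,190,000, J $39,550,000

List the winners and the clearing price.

H, I, J; each pays $18,680,000

Bids ranked high→low: 84,850,000 (H), 50,190,000 (I), 39,550,000 (J), 18,680,000 (G), 16,850,000 (F)
The 3 highest are H, I, J.
Clearing price = highest rejected bid = $18,680,000.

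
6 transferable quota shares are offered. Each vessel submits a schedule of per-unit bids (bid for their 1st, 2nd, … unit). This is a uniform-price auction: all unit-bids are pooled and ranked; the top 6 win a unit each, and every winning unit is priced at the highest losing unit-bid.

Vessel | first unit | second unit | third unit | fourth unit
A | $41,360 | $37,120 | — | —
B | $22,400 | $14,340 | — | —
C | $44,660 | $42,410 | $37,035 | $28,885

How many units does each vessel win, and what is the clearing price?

Pooled unit-bids ranked (top 6): 44,660 (C-1), 42,410 (C-2), 41,360 (A-1), 37,120 (A-2), 37,035 (C-3), 28,885 (C-4)
The (k+1)-th unit-bid is $22,400.
Allocation: A 2, C 4.

A 2, C 4; clearing price $22,400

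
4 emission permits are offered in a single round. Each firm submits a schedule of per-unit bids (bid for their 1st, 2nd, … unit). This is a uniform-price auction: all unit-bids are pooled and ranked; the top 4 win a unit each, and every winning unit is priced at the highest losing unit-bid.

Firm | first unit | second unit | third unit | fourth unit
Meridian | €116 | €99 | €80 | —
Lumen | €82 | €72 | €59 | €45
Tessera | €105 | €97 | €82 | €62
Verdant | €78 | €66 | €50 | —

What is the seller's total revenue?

Total revenue: €328

Pooled unit-bids ranked (top 4): 116 (Meridian-1), 105 (Tessera-1), 99 (Meridian-2), 97 (Tessera-2)
The (k+1)-th unit-bid is €82.
Allocation: Meridian 2, Tessera 2. Every unit priced at €82.
Revenue = 4 × 82 = €328.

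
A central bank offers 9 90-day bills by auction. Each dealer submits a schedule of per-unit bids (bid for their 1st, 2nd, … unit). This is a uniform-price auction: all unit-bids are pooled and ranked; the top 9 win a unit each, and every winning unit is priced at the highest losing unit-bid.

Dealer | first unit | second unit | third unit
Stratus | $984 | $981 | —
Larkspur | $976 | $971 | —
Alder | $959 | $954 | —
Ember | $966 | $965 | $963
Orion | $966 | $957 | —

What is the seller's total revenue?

All unit-bids, highest first — top 9: 984 (Stratus-1), 981 (Stratus-2), 976 (Larkspur-1), 971 (Larkspur-2), 966 (Ember-1), 966 (Orion-1), 965 (Ember-2), 963 (Ember-3), 959 (Alder-1)
The (k+1)-th unit-bid is $957.
Allocation: Alder 1, Ember 3, Larkspur 2, Orion 1, Stratus 2. Every unit priced at $957.
Revenue = 9 × 957 = $8,613.

Total revenue: $8,613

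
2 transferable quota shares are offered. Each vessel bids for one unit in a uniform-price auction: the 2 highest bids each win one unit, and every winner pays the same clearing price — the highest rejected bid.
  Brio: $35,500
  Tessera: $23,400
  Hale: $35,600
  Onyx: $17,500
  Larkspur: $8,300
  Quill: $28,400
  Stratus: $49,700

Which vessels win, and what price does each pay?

Stratus, Hale; each pays $35,500

Ordering the bids: 49,700 (Stratus), 35,600 (Hale), 35,500 (Brio), 28,400 (Quill), …
Winners (2 units): Stratus, Hale.
First losing bid is Brio's $35,500, which sets the uniform price.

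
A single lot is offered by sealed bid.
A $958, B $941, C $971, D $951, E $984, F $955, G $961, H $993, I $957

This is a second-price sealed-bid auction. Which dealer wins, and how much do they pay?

H pays $984

Second-price sealed-bid auction: the highest bidder wins and pays the second-highest bid.
Bids ranked: 993 (H) > 984 (E) > 971 (C) > 961 (G) > 958 (A) > 957 (I) > …
H wins with the highest bid; price is set by the runner-up at $984.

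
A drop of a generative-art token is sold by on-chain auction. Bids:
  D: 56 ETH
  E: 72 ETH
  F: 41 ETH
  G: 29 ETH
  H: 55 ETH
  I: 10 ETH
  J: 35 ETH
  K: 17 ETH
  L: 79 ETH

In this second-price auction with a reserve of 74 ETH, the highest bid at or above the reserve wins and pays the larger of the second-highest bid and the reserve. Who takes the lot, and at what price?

Rule: the highest bid at or above the reserve wins and pays the larger of the second-highest bid and the reserve.
Bids in order: 79 (L) > 72 (E) > 56 (D) > 55 (H) > 41 (F) > 35 (J) > …
Highest eligible bid: L at 79 ETH.
Second-highest bid 72 ETH is below the reserve 74 ETH, so the reserve binds → payment 74 ETH.

L pays 74 ETH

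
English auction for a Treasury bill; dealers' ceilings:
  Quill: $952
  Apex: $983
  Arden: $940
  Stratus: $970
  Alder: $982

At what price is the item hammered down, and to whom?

Sorting limits: 983 (Apex) > 982 (Alder) > 970 (Stratus) > 952 (Quill) > 940 (Arden)
Bidding ends when Alder exits at $982; Apex takes it.

Apex wins at $982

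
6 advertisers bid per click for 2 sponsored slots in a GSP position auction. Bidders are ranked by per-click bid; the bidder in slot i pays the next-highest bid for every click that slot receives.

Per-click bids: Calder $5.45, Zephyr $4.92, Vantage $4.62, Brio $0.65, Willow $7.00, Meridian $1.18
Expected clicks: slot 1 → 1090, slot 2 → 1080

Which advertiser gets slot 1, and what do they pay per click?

Sorting advertisers: $7.00 (Willow) > $5.45 (Calder) > $4.92 (Zephyr) > …
Slot 1 goes to the first-ranked bidder, Willow, who pays the next bid down: $5.45/click.

Willow; $5.45 per click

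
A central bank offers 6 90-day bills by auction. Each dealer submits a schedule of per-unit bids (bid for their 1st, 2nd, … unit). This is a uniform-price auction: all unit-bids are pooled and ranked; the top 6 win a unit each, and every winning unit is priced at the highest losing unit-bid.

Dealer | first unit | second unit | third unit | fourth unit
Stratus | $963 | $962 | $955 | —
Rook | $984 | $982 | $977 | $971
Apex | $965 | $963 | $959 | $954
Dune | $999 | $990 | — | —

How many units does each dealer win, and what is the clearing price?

Merging the schedules and taking the best 6: 999 (Dune-1), 990 (Dune-2), 984 (Rook-1), 982 (Rook-2), 977 (Rook-3), 971 (Rook-4)
Highest rejected unit-bid = $965.
Allocation: Dune 2, Rook 4.

Dune 2, Rook 4; clearing price $965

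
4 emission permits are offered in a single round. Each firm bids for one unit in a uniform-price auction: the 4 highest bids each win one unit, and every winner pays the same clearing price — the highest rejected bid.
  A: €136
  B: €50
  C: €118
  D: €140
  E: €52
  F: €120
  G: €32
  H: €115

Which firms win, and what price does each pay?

D, A, F, C; each pays €115

Sorting: 140 (D), 136 (A), 120 (F), 118 (C), 115 (H), 52 (E), …
Winners (4 units): D, A, F, C.
First losing bid is H's €115, which sets the uniform price.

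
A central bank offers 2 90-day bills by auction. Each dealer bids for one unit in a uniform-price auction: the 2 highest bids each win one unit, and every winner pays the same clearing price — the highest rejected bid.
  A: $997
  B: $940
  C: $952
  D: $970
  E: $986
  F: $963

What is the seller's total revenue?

Bids ranked high→low: 997 (A), 986 (E), 970 (D), 963 (F), …
Winners (2 units): A, E.
Clearing price = highest rejected bid = $970.
Total revenue = 2 × $970 = $1,940.

Total revenue: $1,940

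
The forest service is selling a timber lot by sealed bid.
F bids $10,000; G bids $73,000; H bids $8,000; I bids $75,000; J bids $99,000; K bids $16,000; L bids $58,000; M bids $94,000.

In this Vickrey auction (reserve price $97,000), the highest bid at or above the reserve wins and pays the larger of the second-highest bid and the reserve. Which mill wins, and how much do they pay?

J pays $97,000

Bids ranked: 99,000 (J) > 94,000 (M) > 75,000 (I) > 73,000 (G) > 58,000 (L) > 16,000 (K) > …
J has the top bid at or above the reserve ($99,000).
Second-highest bid $94,000 is below the reserve $97,000, so the reserve binds → payment $97,000.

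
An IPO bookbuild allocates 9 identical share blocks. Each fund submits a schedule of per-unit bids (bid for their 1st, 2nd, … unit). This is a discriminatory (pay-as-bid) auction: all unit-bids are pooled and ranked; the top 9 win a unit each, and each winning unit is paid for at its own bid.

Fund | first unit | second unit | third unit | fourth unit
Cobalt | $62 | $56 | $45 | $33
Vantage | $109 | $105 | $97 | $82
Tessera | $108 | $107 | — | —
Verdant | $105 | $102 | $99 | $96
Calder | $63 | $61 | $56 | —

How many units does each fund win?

Pooled unit-bids ranked (top 9): 109 (Vantage-1), 108 (Tessera-1), 107 (Tessera-2), 105 (Vantage-2), 105 (Verdant-1), 102 (Verdant-2), 99 (Verdant-3), 97 (Vantage-3), 96 (Verdant-4)
Next rejected bid: $82 (not a price — pay-as-bid).
Allocation: Tessera 2, Vantage 3, Verdant 4.

Tessera 2, Vantage 3, Verdant 4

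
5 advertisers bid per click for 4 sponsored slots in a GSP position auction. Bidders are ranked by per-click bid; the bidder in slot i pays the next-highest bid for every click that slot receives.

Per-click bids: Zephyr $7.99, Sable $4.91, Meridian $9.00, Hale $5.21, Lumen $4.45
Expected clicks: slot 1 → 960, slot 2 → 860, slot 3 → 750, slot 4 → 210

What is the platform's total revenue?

Total revenue: $16768.00

Sorting advertisers: $9.00 (Meridian) > $7.99 (Zephyr) > $5.21 (Hale) > $4.91 (Sable) > $4.45 (Lumen)
Slot 1: Meridian pays $7.99 × 960 = $7670.40
Slot 2: Zephyr pays $5.21 × 860 = $4480.60
Slot 3: Hale pays $4.91 × 750 = $3682.50
Slot 4: Sable pays $4.45 × 210 = $934.50
Total = $16768.00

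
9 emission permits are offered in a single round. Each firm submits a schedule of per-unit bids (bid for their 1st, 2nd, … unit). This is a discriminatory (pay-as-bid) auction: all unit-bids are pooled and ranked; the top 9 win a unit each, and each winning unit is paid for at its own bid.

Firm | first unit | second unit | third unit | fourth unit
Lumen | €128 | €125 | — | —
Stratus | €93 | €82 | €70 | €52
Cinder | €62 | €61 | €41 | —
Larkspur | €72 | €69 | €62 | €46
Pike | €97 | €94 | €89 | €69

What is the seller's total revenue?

Total revenue: €850

All unit-bids, highest first — top 9: 128 (Lumen-1), 125 (Lumen-2), 97 (Pike-1), 94 (Pike-2), 93 (Stratus-1), 89 (Pike-3), 82 (Stratus-2), 72 (Larkspur-1), 70 (Stratus-3)
Next rejected bid: €69 (not a price — pay-as-bid).
Each winning unit pays its own bid.
Revenue = 128 + 125 + 97 + 94 + 93 + 89 + 82 + 72 + 70 = €850.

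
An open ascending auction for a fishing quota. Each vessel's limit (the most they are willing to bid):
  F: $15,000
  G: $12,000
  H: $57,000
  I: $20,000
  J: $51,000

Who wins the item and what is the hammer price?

Limits ranked: 57,000 (H) > 51,000 (J) > 20,000 (I) > 15,000 (F) > 12,000 (G)
Bidding ends when J exits at $51,000; H takes it.

H wins at $51,000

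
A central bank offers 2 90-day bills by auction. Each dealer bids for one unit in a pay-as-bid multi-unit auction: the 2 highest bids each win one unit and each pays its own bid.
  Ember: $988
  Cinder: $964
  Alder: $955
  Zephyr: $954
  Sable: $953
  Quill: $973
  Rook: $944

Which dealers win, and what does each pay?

Sorting: 988 (Ember), 973 (Quill), 964 (Cinder), 955 (Alder), …
Winners (2 units): Ember, Quill.
Each winner pays its own bid: Ember $988, Quill $973.

Ember $988, Quill $973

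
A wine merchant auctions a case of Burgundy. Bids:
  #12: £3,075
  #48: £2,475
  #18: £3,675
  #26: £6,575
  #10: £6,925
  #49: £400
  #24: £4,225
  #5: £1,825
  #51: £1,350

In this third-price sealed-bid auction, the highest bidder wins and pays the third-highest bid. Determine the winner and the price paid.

Sorting bids: 6,925 (#10) > 6,575 (#26) > 4,225 (#24) > 3,675 (#18) > 3,075 (#12) > 2,475 (#48) > …
#10 is highest; pays the third-highest bid, £4,225.

#10 pays £4,225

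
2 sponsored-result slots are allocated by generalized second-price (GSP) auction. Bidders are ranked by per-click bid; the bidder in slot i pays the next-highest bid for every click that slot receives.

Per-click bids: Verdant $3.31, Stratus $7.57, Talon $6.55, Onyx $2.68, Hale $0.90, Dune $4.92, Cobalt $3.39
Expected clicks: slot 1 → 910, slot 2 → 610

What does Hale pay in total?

Sorting advertisers: $7.57 (Stratus) > $6.55 (Talon) > $4.92 (Dune) > …
Hale ranks below slot 2 → no slot, pays nothing.

Hale pays $0.00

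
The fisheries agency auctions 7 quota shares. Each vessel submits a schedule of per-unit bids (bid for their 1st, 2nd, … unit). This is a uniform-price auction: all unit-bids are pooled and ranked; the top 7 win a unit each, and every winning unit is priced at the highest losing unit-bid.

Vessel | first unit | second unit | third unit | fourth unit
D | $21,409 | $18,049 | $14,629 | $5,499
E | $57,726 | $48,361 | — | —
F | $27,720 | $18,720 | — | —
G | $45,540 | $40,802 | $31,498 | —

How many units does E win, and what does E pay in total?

Pooled unit-bids ranked (top 7): 57,726 (E-1), 48,361 (E-2), 45,540 (G-1), 40,802 (G-2), 31,498 (G-3), 27,720 (F-1), 21,409 (D-1)
Highest rejected unit-bid = $18,720.
E wins 2 unit(s) at $18,720 each.

E: 2 units, pays $37,440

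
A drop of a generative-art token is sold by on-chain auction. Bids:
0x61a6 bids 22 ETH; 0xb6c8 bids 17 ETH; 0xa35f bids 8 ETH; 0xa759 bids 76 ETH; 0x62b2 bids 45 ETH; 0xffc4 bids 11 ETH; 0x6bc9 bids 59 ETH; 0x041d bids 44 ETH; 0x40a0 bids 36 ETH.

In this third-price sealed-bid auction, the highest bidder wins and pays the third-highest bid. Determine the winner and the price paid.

0xa759 pays 45 ETH

Bids in order: 76 (0xa759) > 59 (0x6bc9) > 45 (0x62b2) > 44 (0x041d) > 36 (0x40a0) > 22 (0x61a6) > …
0xa759 is highest; pays the third-highest bid, 45 ETH.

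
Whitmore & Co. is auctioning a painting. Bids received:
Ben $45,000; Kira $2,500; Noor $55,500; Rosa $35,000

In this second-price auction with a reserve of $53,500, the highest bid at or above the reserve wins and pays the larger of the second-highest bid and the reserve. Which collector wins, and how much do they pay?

Noor pays $53,500

Bids ranked: 55,500 (Noor) > 45,000 (Ben) > 35,000 (Rosa) > 2,500 (Kira)
Highest eligible bid: Noor at $55,500.
max(second-highest $45,000, reserve $53,500) = $53,500.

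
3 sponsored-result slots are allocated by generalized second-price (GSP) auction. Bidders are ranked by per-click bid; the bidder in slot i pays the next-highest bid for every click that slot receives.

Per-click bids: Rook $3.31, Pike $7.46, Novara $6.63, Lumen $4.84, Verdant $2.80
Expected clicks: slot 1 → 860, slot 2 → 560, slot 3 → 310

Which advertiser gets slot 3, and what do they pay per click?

Ranked by bid: $7.46 (Pike) > $6.63 (Novara) > $4.84 (Lumen) > $3.31 (Rook) > …
Slot 3 goes to the third-ranked bidder, Lumen, who pays the next bid down: $3.31/click.

Lumen; $3.31 per click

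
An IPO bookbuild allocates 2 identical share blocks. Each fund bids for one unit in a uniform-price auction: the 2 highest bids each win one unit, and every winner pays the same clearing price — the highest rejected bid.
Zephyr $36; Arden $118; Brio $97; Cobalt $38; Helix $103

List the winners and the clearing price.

Ordering the bids: 118 (Arden), 103 (Helix), 97 (Brio), 38 (Cobalt), …
Winners (2 units): Arden, Helix.
Clearing price = highest rejected bid = $97.

Arden, Helix; each pays $97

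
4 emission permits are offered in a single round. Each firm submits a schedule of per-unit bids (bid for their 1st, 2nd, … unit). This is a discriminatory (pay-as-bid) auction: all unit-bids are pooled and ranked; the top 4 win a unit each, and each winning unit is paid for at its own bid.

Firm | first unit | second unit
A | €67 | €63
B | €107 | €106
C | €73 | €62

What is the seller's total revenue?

All unit-bids, highest first — top 4: 107 (B-1), 106 (B-2), 73 (C-1), 67 (A-1)
Next rejected bid: €63 (not a price — pay-as-bid).
Each winning unit pays its own bid.
Revenue = 107 + 106 + 73 + 67 = €353.

Total revenue: €353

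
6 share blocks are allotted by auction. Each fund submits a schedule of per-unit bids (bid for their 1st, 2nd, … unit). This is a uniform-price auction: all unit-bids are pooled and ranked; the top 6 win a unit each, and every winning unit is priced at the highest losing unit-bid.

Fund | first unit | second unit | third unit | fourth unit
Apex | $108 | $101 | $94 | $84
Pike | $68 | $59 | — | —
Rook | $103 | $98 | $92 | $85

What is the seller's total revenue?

Pooled unit-bids ranked (top 6): 108 (Apex-1), 103 (Rook-1), 101 (Apex-2), 98 (Rook-2), 94 (Apex-3), 92 (Rook-3)
First bid not allocated: $85.
Allocation: Apex 3, Rook 3. Every unit priced at $85.
Revenue = 6 × 85 = $510.

Total revenue: $510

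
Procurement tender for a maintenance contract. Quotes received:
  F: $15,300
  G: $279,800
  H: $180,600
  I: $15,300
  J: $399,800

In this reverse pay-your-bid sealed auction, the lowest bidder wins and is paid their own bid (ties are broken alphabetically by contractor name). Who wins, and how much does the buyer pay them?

F is paid $15,300

Sorting bids: 15,300 (F) < 15,300 (I) < 180,600 (H) < 279,800 (G) < 399,800 (J)
F and I tie at $15,300; tie-break gives it to F.
First-price: F is paid what they bid, $15,300.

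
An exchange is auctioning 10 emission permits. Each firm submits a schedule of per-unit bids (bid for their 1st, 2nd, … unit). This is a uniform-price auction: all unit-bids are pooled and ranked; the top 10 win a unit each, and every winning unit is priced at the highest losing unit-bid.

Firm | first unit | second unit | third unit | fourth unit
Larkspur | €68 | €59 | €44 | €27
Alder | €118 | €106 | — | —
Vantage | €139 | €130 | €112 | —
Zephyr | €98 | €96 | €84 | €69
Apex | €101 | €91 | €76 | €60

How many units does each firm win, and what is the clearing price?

Alder 2, Apex 2, Vantage 3, Zephyr 3; clearing price €76

All unit-bids, highest first — top 10: 139 (Vantage-1), 130 (Vantage-2), 118 (Alder-1), 112 (Vantage-3), 106 (Alder-2), 101 (Apex-1), 98 (Zephyr-1), 96 (Zephyr-2), 91 (Apex-2), 84 (Zephyr-3)
Highest rejected unit-bid = €76.
Allocation: Alder 2, Apex 2, Vantage 3, Zephyr 3.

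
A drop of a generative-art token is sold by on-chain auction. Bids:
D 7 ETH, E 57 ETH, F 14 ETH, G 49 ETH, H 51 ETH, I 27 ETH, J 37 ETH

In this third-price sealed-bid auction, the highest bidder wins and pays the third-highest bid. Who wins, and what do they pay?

E pays 49 ETH

Bids ranked: 57 (E) > 51 (H) > 49 (G) > 37 (J) > 27 (I) > 14 (F) > …
E wins; payment is bid #3 in the ranking = 49 ETH.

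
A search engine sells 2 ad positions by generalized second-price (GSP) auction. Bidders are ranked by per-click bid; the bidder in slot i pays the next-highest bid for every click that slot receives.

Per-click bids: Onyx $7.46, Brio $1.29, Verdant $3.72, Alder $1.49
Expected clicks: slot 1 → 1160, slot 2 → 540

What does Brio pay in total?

Ranked by bid: $7.46 (Onyx) > $3.72 (Verdant) > $1.49 (Alder) > …
Brio ranks below slot 2 → no slot, pays nothing.

Brio pays $0.00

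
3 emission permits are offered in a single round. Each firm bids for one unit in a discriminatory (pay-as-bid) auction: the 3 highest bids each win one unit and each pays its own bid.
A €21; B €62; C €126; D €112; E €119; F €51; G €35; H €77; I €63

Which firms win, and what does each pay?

Sorting: 126 (C), 119 (E), 112 (D), 77 (H), 63 (I), …
Top 3: C, E, D.
Each winner pays its own bid: C €126, E €119, D €112.

C €126, E €119, D €112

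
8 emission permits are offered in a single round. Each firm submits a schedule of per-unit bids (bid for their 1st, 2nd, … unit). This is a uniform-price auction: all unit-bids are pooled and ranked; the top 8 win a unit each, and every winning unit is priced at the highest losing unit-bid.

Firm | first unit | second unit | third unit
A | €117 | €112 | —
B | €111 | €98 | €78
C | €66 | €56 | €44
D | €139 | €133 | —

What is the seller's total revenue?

Total revenue: €448

Pooled unit-bids ranked (top 8): 139 (D-1), 133 (D-2), 117 (A-1), 112 (A-2), 111 (B-1), 98 (B-2), 78 (B-3), 66 (C-1)
The (k+1)-th unit-bid is €56.
Allocation: A 2, B 3, C 1, D 2. Every unit priced at €56.
Revenue = 8 × 56 = €448.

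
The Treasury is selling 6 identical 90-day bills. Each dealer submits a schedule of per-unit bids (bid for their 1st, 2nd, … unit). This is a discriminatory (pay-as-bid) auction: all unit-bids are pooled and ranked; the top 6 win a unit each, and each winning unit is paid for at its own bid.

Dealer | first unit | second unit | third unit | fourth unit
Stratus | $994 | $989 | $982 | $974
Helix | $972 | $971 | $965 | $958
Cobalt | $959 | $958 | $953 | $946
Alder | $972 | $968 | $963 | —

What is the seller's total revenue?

All unit-bids, highest first — top 6: 994 (Stratus-1), 989 (Stratus-2), 982 (Stratus-3), 974 (Stratus-4), 972 (Helix-1), 972 (Alder-1)
Next rejected bid: $971 (not a price — pay-as-bid).
Each winning unit pays its own bid.
Revenue = 994 + 989 + 982 + 974 + 972 + 972 = $5,883.

Total revenue: $5,883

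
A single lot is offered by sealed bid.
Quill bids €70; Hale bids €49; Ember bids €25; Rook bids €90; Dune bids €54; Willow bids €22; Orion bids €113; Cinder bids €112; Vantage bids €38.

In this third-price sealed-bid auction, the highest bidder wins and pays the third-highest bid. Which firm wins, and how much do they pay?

Bids ranked: 113 (Orion) > 112 (Cinder) > 90 (Rook) > 70 (Quill) > 54 (Dune) > 49 (Hale) > …
Orion wins; payment is bid #3 in the ranking = €90.

Orion pays €90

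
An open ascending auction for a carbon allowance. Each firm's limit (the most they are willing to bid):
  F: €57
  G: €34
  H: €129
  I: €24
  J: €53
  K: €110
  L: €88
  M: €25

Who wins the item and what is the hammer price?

H wins at €110

Open ascending-bid auction: the price rises until one bidder remains; the winner pays the price at which the last rival dropped out.
Limits ranked: 129 (H) > 110 (K) > 88 (L) > 57 (F) > 53 (J) > 34 (G) > …
Once the price passes €110, only H is left; the hammer falls at K's limit of €110.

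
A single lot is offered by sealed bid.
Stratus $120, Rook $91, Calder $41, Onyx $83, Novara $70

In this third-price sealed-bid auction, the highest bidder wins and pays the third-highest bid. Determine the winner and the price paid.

Third-price sealed-bid auction: the highest bidder wins and pays the third-highest bid.
Bids in order: 120 (Stratus) > 91 (Rook) > 83 (Onyx) > 70 (Novara) > 41 (Calder)
Stratus wins; payment is bid #3 in the ranking = $83.

Stratus pays $83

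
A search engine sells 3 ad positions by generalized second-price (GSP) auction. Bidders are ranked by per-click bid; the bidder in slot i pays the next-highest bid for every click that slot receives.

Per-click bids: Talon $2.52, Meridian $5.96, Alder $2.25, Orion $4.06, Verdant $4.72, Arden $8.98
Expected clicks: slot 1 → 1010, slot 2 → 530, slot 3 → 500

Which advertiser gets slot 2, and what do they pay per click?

Ranked by bid: $8.98 (Arden) > $5.96 (Meridian) > $4.72 (Verdant) > $4.06 (Orion) > …
Slot 2 goes to the second-ranked bidder, Meridian, who pays the next bid down: $4.72/click.

Meridian; $4.72 per click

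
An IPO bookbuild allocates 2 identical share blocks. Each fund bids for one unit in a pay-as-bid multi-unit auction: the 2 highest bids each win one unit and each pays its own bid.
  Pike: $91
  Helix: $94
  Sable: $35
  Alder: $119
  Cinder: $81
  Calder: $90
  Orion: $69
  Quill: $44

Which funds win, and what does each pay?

Bids ranked high→low: 119 (Alder), 94 (Helix), 91 (Pike), 90 (Calder), …
Top 2: Alder, Helix.
Each winner pays its own bid: Alder $119, Helix $94.

Alder $119, Helix $94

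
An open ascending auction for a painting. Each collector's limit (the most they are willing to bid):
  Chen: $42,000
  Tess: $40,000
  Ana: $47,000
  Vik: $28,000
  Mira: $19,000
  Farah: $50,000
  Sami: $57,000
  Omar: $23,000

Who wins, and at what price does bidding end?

Sami wins at $50,000

Rule: the price rises until one bidder remains; the winner pays the price at which the last rival dropped out.
Limits in order: 57,000 (Sami) > 50,000 (Farah) > 47,000 (Ana) > 42,000 (Chen) > 40,000 (Tess) > 28,000 (Vik) > …
Farah is the last rival to drop out, at $50,000; Sami remains and wins at that price.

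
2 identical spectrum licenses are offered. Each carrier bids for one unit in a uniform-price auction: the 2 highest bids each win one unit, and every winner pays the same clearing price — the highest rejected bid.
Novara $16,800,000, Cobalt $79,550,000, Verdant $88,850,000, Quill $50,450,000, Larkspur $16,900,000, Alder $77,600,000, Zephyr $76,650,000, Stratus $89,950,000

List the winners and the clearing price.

Ordering the bids: 89,950,000 (Stratus), 88,850,000 (Verdant), 79,550,000 (Cobalt), 77,600,000 (Alder), …
The 2 highest are Stratus, Verdant.
Clearing price = highest rejected bid = $79,550,000.

Stratus, Verdant; each pays $79,550,000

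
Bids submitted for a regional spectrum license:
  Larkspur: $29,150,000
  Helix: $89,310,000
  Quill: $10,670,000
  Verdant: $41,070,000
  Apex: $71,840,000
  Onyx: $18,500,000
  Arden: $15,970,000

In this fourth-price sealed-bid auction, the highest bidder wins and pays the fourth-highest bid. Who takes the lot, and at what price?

Fourth-price sealed-bid auction: the highest bidder wins and pays the fourth-highest bid.
Bids in order: 89,310,000 (Helix) > 71,840,000 (Apex) > 41,070,000 (Verdant) > 29,150,000 (Larkspur) > 18,500,000 (Onyx) > 15,970,000 (Arden) > …
Helix wins; payment is bid #4 in the ranking = $29,150,000.

Helix pays $29,150,000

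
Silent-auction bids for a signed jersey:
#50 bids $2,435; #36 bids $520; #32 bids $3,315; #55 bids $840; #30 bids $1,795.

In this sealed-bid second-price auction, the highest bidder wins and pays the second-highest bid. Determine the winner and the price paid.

Bids in order: 3,315 (#32) > 2,435 (#50) > 1,795 (#30) > 840 (#55) > 520 (#36)
Second-price: #32 pays #50's bid of $2,435.

#32 pays $2,435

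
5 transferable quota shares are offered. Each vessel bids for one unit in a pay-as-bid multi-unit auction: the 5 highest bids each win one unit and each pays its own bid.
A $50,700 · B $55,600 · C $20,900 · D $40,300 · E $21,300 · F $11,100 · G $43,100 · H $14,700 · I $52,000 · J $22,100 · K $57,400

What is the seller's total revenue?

Total revenue: $258,800

Ordering the bids: 57,400 (K), 55,600 (B), 52,000 (I), 50,700 (A), 43,100 (G), 40,300 (D), 22,100 (J), …
Winners (5 units): K, B, I, A, G.
Total revenue = 57,400 + 55,600 + 52,000 + 50,700 + 43,100 = $258,800.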